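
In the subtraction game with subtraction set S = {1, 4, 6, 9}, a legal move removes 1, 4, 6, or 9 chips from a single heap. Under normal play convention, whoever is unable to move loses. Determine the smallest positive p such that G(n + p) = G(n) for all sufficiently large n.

n :  0  1  2  3  4  5  6  7  8  9 10 11 12 13 14 15
G :  0  1  0  1  2  0  1  0  1  2  0  1  0  1  2  0
G(n+5) = G(n) holds for n = 0,…,8 (a full window of length max(S) = 9), so the sequence is purely periodic with period 5.

5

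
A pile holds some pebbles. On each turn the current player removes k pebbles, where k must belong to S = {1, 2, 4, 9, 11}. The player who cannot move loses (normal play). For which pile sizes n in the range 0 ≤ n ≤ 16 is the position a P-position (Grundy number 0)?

0, 3, 6, 13, 16

G(0) = 0
G(1) = mex{0} = 1
G(2) = mex{1,0} = 2
G(3) = mex{2,1} = 0
G(4) = mex{0,2,0} = 1
G(5) = mex{1,0,1} = 2
G(6) = mex{2,1,2} = 0
G(7) = mex{0,2,0} = 1
G(8) = mex{1,0,1} = 2
G(9) = mex{2,1,2,0} = 3
G(10) = mex{3,2,0,1} = 4
G(11) = mex{4,3,1,2,0} = 5
G(12) = mex{5,4,2,0,1} = 3
G(13) = mex{3,5,3,1,2} = 0
G(14) = mex{0,3,4,2,0} = 1
G(15) = mex{1,0,5,0,1} = 2
G(16) = mex{2,1,3,1,2} = 0
P-positions are exactly the n with G(n) = 0.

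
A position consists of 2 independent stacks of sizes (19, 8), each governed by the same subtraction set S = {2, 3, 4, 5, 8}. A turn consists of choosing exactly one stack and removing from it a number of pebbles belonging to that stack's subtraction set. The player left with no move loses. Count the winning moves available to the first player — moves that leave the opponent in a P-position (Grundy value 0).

All stacks use S = {2, 3, 4, 5, 8}:
G(0) = 0
G(1) = mex{} = 0
G(2) = mex{0} = 1
G(3) = mex{0,0} = 1
G(4) = mex{1,0,0} = 2
G(5) = mex{1,1,0,0} = 2
G(6) = mex{2,1,1,0} = 3
G(7) = mex{2,2,1,1} = 0
G(8) = mex{3,2,2,1,0} = 4
G(9) = mex{0,3,2,2,0} = 1
G(10) = mex{4,0,3,2,1} = 5
G(11) = mex{1,4,0,3,1} = 2
G(12) = mex{5,1,4,0,2} = 3
G(13) = mex{2,5,1,4,2} = 0
G(14) = mex{3,2,5,1,3} = 0
G(15) = mex{0,3,2,5,0} = 1
G(16) = mex{0,0,3,2,4} = 1
G(17) = mex{1,0,0,3,1} = 2
G(18) = mex{1,1,0,0,5} = 2
G(19) = mex{2,1,1,0,2} = 3
Stack A: G(19) = 3.
Stack B: G(8) = 4.
Combined Grundy value = 3 ⊕ 4 = 7.
A winning move leaves total XOR = 0, i.e. changes one component's Grundy value g to g ⊕ X where X is the current total.
Stack A: need g' = 3⊕7 = 4. Options: 19−2→G=2, 19−3→G=1, 19−4→G=1, 19−5→G=0, 19−8→G=2. Hits: 0.
Stack B: need g' = 4⊕7 = 3. Options: 8−2→G=3, 8−3→G=2, 8−4→G=2, 8−5→G=1, 8−8→G=0. Hits: 1.

1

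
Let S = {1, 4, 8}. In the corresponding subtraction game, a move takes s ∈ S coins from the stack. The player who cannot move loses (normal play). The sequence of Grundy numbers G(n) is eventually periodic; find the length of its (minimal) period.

G(0) = 0
G(1) = mex{0} = 1
G(2) = mex{1} = 0
G(3) = mex{0} = 1
G(4) = mex{1,0} = 2
G(5) = mex{2,1} = 0
G(6) = mex{0,0} = 1
G(7) = mex{1,1} = 0
G(8) = mex{0,2,0} = 1
G(9) = mex{1,0,1} = 2
G(10) = mex{2,1,0} = 3
G(11) = mex{3,0,1} = 2
G(12) = mex{2,1,2} = 0
G(13) = mex{0,2,0} = 1
G(14) = mex{1,3,1} = 0
G(15) = mex{0,2,0} = 1
G(16) = mex{1,0,1} = 2
G(17) = mex{2,1,2} = 0
G(18) = mex{0,0,3} = 1
G(19) = mex{1,1,2} = 0
G(20) = mex{0,2,0} = 1
G(21) = mex{1,0,1} = 2
G(22) = mex{2,1,0} = 3
G(23) = mex{3,0,1} = 2
G(24) = mex{2,1,2} = 0
G(25) = mex{0,2,0} = 1
G(n+12) = G(n) holds for n = 0,…,7 (a full window of length max(S) = 8), so the sequence is purely periodic with period 12.

12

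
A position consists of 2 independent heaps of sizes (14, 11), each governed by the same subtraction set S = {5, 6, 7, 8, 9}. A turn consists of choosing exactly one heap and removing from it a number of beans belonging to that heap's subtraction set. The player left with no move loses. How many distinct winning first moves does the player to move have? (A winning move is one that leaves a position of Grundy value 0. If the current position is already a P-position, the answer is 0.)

3

All heaps use S = {5, 6, 7, 8, 9}:
G(0) = 0
G(1) = mex{} = 0
G(2) = mex{} = 0
G(3) = mex{} = 0
G(4) = mex{} = 0
G(5) = mex{0} = 1
G(6) = mex{0,0} = 1
G(7) = mex{0,0,0} = 1
G(8) = mex{0,0,0,0} = 1
G(9) = mex{0,0,0,0,0} = 1
G(10) = mex{1,0,0,0,0} = 2
G(11) = mex{1,1,0,0,0} = 2
G(12) = mex{1,1,1,0,0} = 2
G(13) = mex{1,1,1,1,0} = 2
G(14) = mex{1,1,1,1,1} = 0
Heap A: G(14) = 0.
Heap B: G(11) = 2.
Combined Grundy value = 0 ⊕ 2 = 2.
A winning move leaves total XOR = 0, i.e. changes one component's Grundy value g to g ⊕ X where X is the current total.
Heap A: need g' = 0⊕2 = 2. Options: 14−5→G=1, 14−6→G=1, 14−7→G=1, 14−8→G=1, 14−9→G=1. Hits: 0.
Heap B: need g' = 2⊕2 = 0. Options: 11−5→G=1, 11−6→G=1, 11−7→G=0, 11−8→G=0, 11−9→G=0. Hits: 3.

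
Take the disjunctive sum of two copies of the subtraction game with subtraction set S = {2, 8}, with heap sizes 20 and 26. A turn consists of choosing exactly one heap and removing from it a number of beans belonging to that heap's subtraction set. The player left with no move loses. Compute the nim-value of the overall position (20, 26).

1

All heaps use S = {2, 8}:
n :  0  1  2  3  4  5  6  7  8  9 10 11 12 13 14 15 16 17 18 19 20 21 22 23 24 25 26
G :  0  0  1  1  0  0  1  1  2  2  0  0  1  1  0  0  1  1  2  2  0  0  1  1  0  0  1
Heap A: G(20) = 0.
Heap B: G(26) = 1.
Combined Grundy value = 0 ⊕ 1 = 1.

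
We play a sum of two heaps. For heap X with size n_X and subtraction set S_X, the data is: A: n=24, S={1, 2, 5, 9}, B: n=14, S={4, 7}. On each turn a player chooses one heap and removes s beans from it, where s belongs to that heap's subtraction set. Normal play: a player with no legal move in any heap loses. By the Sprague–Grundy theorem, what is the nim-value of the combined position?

Heap A, S = {1, 2, 5, 9}:
G(0) = 0
G(1) = mex{0} = 1
G(2) = mex{1,0} = 2
G(3) = mex{2,1} = 0
G(4) = mex{0,2} = 1
G(5) = mex{1,0,0} = 2
G(6) = mex{2,1,1} = 0
G(7) = mex{0,2,2} = 1
G(8) = mex{1,0,0} = 2
G(9) = mex{2,1,1,0} = 3
G(10) = mex{3,2,2,1} = 0
G(11) = mex{0,3,0,2} = 1
G(12) = mex{1,0,1,0} = 2
G(13) = mex{2,1,2,1} = 0
G(14) = mex{0,2,3,2} = 1
G(15) = mex{1,0,0,0} = 2
G(16) = mex{2,1,1,1} = 0
G(17) = mex{0,2,2,2} = 1
G(18) = mex{1,0,0,3} = 2
G(19) = mex{2,1,1,0} = 3
G(20) = mex{3,2,2,1} = 0
G(21) = mex{0,3,0,2} = 1
G(22) = mex{1,0,1,0} = 2
G(23) = mex{2,1,2,1} = 0
G(24) = mex{0,2,3,2} = 1
G_A(24) = 1.
Heap B, S = {4, 7}:
G(0) = 0
G(1) = mex{} = 0
G(2) = mex{} = 0
G(3) = mex{} = 0
G(4) = mex{0} = 1
G(5) = mex{0} = 1
G(6) = mex{0} = 1
G(7) = mex{0,0} = 1
G(8) = mex{1,0} = 2
G(9) = mex{1,0} = 2
G(10) = mex{1,0} = 2
G(11) = mex{1,1} = 0
G(12) = mex{2,1} = 0
G(13) = mex{2,1} = 0
G(14) = mex{2,1} = 0
G_B(14) = 0.
Combined Grundy value = 1 ⊕ 0 = 1.

1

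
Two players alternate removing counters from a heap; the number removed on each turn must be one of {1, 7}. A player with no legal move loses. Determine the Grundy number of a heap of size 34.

n :  0  1  2  3  4  5  6  7  8  9 10 11 12 13 14 15 16 17 18 19 20 21 22 23 24 25 26 27 28 29 30 31 32 33 34
G :  0  1  0  1  0  1  0  1  0  1  0  1  0  1  0  1  0  1  0  1  0  1  0  1  0  1  0  1  0  1  0  1  0  1  0

0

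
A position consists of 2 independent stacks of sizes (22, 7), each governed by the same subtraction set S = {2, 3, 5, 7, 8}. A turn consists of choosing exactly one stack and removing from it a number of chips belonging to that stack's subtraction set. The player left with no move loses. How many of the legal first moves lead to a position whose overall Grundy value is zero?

2

All stacks use S = {2, 3, 5, 7, 8}:
n :  0  1  2  3  4  5  6  7  8  9 10 11 12 13 14 15 16 17 18 19 20 21 22
G :  0  0  1  1  2  2  3  3  4  4  0  0  1  1  2  2  3  3  4  4  0  0  1
Stack A: G(22) = 1.
Stack B: G(7) = 3.
Combined Grundy value = 1 ⊕ 3 = 2.
A winning move leaves total XOR = 0, i.e. changes one component's Grundy value g to g ⊕ X where X is the current total.
Stack A: need g' = 1⊕2 = 3. Options: 22−2→G=0, 22−3→G=4, 22−5→G=3, 22−7→G=2, 22−8→G=2. Hits: 1.
Stack B: need g' = 3⊕2 = 1. Options: 7−2→G=2, 7−3→G=2, 7−5→G=1, 7−7→G=0. Hits: 1.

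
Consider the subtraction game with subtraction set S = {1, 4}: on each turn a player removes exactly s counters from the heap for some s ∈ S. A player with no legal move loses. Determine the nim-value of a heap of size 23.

1

G(0) = 0
G(1) = mex{0} = 1
G(2) = mex{1} = 0
G(3) = mex{0} = 1
G(4) = mex{1,0} = 2
G(5) = mex{2,1} = 0
G(6) = mex{0,0} = 1
G(7) = mex{1,1} = 0
G(8) = mex{0,2} = 1
G(9) = mex{1,0} = 2
G(10) = mex{2,1} = 0
G(11) = mex{0,0} = 1
G(12) = mex{1,1} = 0
G(13) = mex{0,2} = 1
G(14) = mex{1,0} = 2
G(15) = mex{2,1} = 0
G(16) = mex{0,0} = 1
G(17) = mex{1,1} = 0
G(18) = mex{0,2} = 1
G(19) = mex{1,0} = 2
G(20) = mex{2,1} = 0
G(21) = mex{0,0} = 1
G(22) = mex{1,1} = 0
G(23) = mex{0,2} = 1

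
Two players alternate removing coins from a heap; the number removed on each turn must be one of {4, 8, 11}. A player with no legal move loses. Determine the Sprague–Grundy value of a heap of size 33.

0

n :  0  1  2  3  4  5  6  7  8  9 10 11 12 13 14 15 16 17 18 19 20 21 22 23 24 25 26 27 28 29 30 31 32 33
G :  0  0  0  0  1  1  1  1  2  2  2  2  3  3  3  0  0  0  0  1  1  1  1  2  2  2  2  3  3  3  0  0  0  0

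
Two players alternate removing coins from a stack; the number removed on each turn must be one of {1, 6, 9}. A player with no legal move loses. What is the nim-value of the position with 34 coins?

G(0) = 0
G(1) = mex{0} = 1
G(2) = mex{1} = 0
G(3) = mex{0} = 1
G(4) = mex{1} = 0
G(5) = mex{0} = 1
G(6) = mex{1,0} = 2
G(7) = mex{2,1} = 0
G(8) = mex{0,0} = 1
G(9) = mex{1,1,0} = 2
G(10) = mex{2,0,1} = 3
G(11) = mex{3,1,0} = 2
G(12) = mex{2,2,1} = 0
G(13) = mex{0,0,0} = 1
G(14) = mex{1,1,1} = 0
G(15) = mex{0,2,2} = 1
G(16) = mex{1,3,0} = 2
G(17) = mex{2,2,1} = 0
G(18) = mex{0,0,2} = 1
G(19) = mex{1,1,3} = 0
G(20) = mex{0,0,2} = 1
G(21) = mex{1,1,0} = 2
G(22) = mex{2,2,1} = 0
G(23) = mex{0,0,0} = 1
G(24) = mex{1,1,1} = 0
G(25) = mex{0,0,2} = 1
G(26) = mex{1,1,0} = 2
G(27) = mex{2,2,1} = 0
G(28) = mex{0,0,0} = 1
G(29) = mex{1,1,1} = 0
G(30) = mex{0,0,2} = 1
G(31) = mex{1,1,0} = 2
G(32) = mex{2,2,1} = 0
G(33) = mex{0,0,0} = 1
G(34) = mex{1,1,1} = 0

0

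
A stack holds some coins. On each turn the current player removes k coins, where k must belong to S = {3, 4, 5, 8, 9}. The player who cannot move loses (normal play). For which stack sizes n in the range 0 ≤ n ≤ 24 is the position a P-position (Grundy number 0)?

G(0) = 0
G(1) = mex{} = 0
G(2) = mex{} = 0
G(3) = mex{0} = 1
G(4) = mex{0,0} = 1
G(5) = mex{0,0,0} = 1
G(6) = mex{1,0,0} = 2
G(7) = mex{1,1,0} = 2
G(8) = mex{1,1,1,0} = 2
G(9) = mex{2,1,1,0,0} = 3
G(10) = mex{2,2,1,0,0} = 3
G(11) = mex{2,2,2,1,0} = 3
G(12) = mex{3,2,2,1,1} = 0
G(13) = mex{3,3,2,1,1} = 0
G(14) = mex{3,3,3,2,1} = 0
G(15) = mex{0,3,3,2,2} = 1
G(16) = mex{0,0,3,2,2} = 1
G(17) = mex{0,0,0,3,2} = 1
G(18) = mex{1,0,0,3,3} = 2
G(19) = mex{1,1,0,3,3} = 2
G(20) = mex{1,1,1,0,3} = 2
G(21) = mex{2,1,1,0,0} = 3
G(22) = mex{2,2,1,0,0} = 3
G(23) = mex{2,2,2,1,0} = 3
G(24) = mex{3,2,2,1,1} = 0
P-positions are exactly the n with G(n) = 0.

0, 1, 2, 12, 13, 14, 24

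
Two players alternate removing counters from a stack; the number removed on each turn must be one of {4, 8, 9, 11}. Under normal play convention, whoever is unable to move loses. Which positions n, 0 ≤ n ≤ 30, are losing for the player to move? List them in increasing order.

n :  0  1  2  3  4  5  6  7  8  9 10 11 12 13 14 15 16 17 18 19 20 21 22 23 24 25 26 27 28 29 30
G :  0  0  0  0  1  1  1  1  2  2  2  2  3  3  3  0  0  0  0  1  1  1  1  2  2  2  2  3  3  3  0
P-positions are exactly the n with G(n) = 0.

0, 1, 2, 3, 15, 16, 17, 18, 30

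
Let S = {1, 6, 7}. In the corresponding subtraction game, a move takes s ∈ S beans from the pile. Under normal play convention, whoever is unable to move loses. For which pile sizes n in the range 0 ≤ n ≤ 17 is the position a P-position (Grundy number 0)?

0, 2, 4, 12, 14, 16

n :  0  1  2  3  4  5  6  7  8  9 10 11 12 13 14 15 16 17
G :  0  1  0  1  0  1  2  3  2  3  2  3  0  1  0  1  0  1
P-positions are exactly the n with G(n) = 0.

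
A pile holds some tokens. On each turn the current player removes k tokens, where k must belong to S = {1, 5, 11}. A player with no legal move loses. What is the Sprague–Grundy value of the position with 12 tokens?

0

G(0) = 0
G(1) = mex{0} = 1
G(2) = mex{1} = 0
G(3) = mex{0} = 1
G(4) = mex{1} = 0
G(5) = mex{0,0} = 1
G(6) = mex{1,1} = 0
G(7) = mex{0,0} = 1
G(8) = mex{1,1} = 0
G(9) = mex{0,0} = 1
G(10) = mex{1,1} = 0
G(11) = mex{0,0,0} = 1
G(12) = mex{1,1,1} = 0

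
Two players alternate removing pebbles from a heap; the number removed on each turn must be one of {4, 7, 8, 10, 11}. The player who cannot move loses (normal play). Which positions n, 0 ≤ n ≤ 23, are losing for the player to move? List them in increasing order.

G(0) = 0
G(1) = mex{} = 0
G(2) = mex{} = 0
G(3) = mex{} = 0
G(4) = mex{0} = 1
G(5) = mex{0} = 1
G(6) = mex{0} = 1
G(7) = mex{0,0} = 1
G(8) = mex{1,0,0} = 2
G(9) = mex{1,0,0} = 2
G(10) = mex{1,0,0,0} = 2
G(11) = mex{1,1,0,0,0} = 2
G(12) = mex{2,1,1,0,0} = 3
G(13) = mex{2,1,1,0,0} = 3
G(14) = mex{2,1,1,1,0} = 3
G(15) = mex{2,2,1,1,1} = 0
G(16) = mex{3,2,2,1,1} = 0
G(17) = mex{3,2,2,1,1} = 0
G(18) = mex{3,2,2,2,1} = 0
G(19) = mex{0,3,2,2,2} = 1
G(20) = mex{0,3,3,2,2} = 1
G(21) = mex{0,3,3,2,2} = 1
G(22) = mex{0,0,3,3,2} = 1
G(23) = mex{1,0,0,3,3} = 2
P-positions are exactly the n with G(n) = 0.

0, 1, 2, 3, 15, 16, 17, 18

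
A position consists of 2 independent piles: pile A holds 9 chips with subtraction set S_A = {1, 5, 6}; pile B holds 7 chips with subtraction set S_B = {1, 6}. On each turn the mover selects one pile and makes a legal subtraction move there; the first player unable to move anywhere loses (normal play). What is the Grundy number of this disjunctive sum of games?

3

Pile A, S = {1, 5, 6}:
n : 0 1 2 3 4 5 6 7 8 9
G : 0 1 0 1 0 1 2 3 2 3
G_A(9) = 3.
Pile B, S = {1, 6}:
G(0) = 0
G(1) = mex{0} = 1
G(2) = mex{1} = 0
G(3) = mex{0} = 1
G(4) = mex{1} = 0
G(5) = mex{0} = 1
G(6) = mex{1,0} = 2
G(7) = mex{2,1} = 0
G_B(7) = 0.
Combined Grundy value = 3 ⊕ 0 = 3.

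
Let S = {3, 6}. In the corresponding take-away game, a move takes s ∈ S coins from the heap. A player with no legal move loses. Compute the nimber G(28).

n :  0  1  2  3  4  5  6  7  8  9 10 11 12 13 14 15 16 17 18 19 20 21 22 23 24 25 26 27 28
G :  0  0  0  1  1  1  2  2  2  0  0  0  1  1  1  2  2  2  0  0  0  1  1  1  2  2  2  0  0

0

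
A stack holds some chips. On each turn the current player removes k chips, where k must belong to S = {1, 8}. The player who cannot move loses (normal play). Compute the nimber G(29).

G(0) = 0
G(1) = mex{0} = 1
G(2) = mex{1} = 0
G(3) = mex{0} = 1
G(4) = mex{1} = 0
G(5) = mex{0} = 1
G(6) = mex{1} = 0
G(7) = mex{0} = 1
G(8) = mex{1,0} = 2
G(9) = mex{2,1} = 0
G(10) = mex{0,0} = 1
G(11) = mex{1,1} = 0
G(12) = mex{0,0} = 1
G(13) = mex{1,1} = 0
G(14) = mex{0,0} = 1
G(15) = mex{1,1} = 0
G(16) = mex{0,2} = 1
G(17) = mex{1,0} = 2
G(18) = mex{2,1} = 0
G(19) = mex{0,0} = 1
G(20) = mex{1,1} = 0
G(21) = mex{0,0} = 1
G(22) = mex{1,1} = 0
G(23) = mex{0,0} = 1
G(24) = mex{1,1} = 0
G(25) = mex{0,2} = 1
G(26) = mex{1,0} = 2
G(27) = mex{2,1} = 0
G(28) = mex{0,0} = 1
G(29) = mex{1,1} = 0

0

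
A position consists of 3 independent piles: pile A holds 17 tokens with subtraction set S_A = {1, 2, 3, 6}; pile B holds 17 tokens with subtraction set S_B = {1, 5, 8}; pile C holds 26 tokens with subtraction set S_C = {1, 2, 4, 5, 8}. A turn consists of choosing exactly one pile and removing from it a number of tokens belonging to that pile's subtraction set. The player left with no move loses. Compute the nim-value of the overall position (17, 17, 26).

Pile A, S = {1, 2, 3, 6}:
n :  0  1  2  3  4  5  6  7  8  9 10 11 12 13 14 15 16 17
G :  0  1  2  3  0  1  2  3  0  1  2  3  0  1  2  3  0  1
G_A(17) = 1.
Pile B, S = {1, 5, 8}:
G(0) = 0
G(1) = mex{0} = 1
G(2) = mex{1} = 0
G(3) = mex{0} = 1
G(4) = mex{1} = 0
G(5) = mex{0,0} = 1
G(6) = mex{1,1} = 0
G(7) = mex{0,0} = 1
G(8) = mex{1,1,0} = 2
G(9) = mex{2,0,1} = 3
G(10) = mex{3,1,0} = 2
G(11) = mex{2,0,1} = 3
G(12) = mex{3,1,0} = 2
G(13) = mex{2,2,1} = 0
G(14) = mex{0,3,0} = 1
G(15) = mex{1,2,1} = 0
G(16) = mex{0,3,2} = 1
G(17) = mex{1,2,3} = 0
G_B(17) = 0.
Pile C, S = {1, 2, 4, 5, 8}:
n :  0  1  2  3  4  5  6  7  8  9 10 11 12 13 14 15 16 17 18 19 20 21 22 23 24 25 26
G :  0  1  2  0  1  2  0  1  2  0  1  2  0  1  2  0  1  2  0  1  2  0  1  2  0  1  2
G_C(26) = 2.
Combined Grundy value = 1 ⊕ 0 ⊕ 2 = 3.

3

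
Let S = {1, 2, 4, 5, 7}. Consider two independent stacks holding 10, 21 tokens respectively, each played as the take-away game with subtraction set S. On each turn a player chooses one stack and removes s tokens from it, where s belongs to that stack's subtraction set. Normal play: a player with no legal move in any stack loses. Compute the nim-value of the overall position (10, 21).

All stacks use S = {1, 2, 4, 5, 7}:
G(0) = 0
G(1) = mex{0} = 1
G(2) = mex{1,0} = 2
G(3) = mex{2,1} = 0
G(4) = mex{0,2,0} = 1
G(5) = mex{1,0,1,0} = 2
G(6) = mex{2,1,2,1} = 0
G(7) = mex{0,2,0,2,0} = 1
G(8) = mex{1,0,1,0,1} = 2
G(9) = mex{2,1,2,1,2} = 0
G(10) = mex{0,2,0,2,0} = 1
G(11) = mex{1,0,1,0,1} = 2
G(12) = mex{2,1,2,1,2} = 0
G(13) = mex{0,2,0,2,0} = 1
G(14) = mex{1,0,1,0,1} = 2
G(15) = mex{2,1,2,1,2} = 0
G(16) = mex{0,2,0,2,0} = 1
G(17) = mex{1,0,1,0,1} = 2
G(18) = mex{2,1,2,1,2} = 0
G(19) = mex{0,2,0,2,0} = 1
G(20) = mex{1,0,1,0,1} = 2
G(21) = mex{2,1,2,1,2} = 0
Stack A: G(10) = 1.
Stack B: G(21) = 0.
Combined Grundy value = 1 ⊕ 0 = 1.

1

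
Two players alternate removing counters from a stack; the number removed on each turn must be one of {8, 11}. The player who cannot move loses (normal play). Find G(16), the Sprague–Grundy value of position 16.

2

G(0) = 0
G(1) = mex{} = 0
G(2) = mex{} = 0
G(3) = mex{} = 0
G(4) = mex{} = 0
G(5) = mex{} = 0
G(6) = mex{} = 0
G(7) = mex{} = 0
G(8) = mex{0} = 1
G(9) = mex{0} = 1
G(10) = mex{0} = 1
G(11) = mex{0,0} = 1
G(12) = mex{0,0} = 1
G(13) = mex{0,0} = 1
G(14) = mex{0,0} = 1
G(15) = mex{0,0} = 1
G(16) = mex{1,0} = 2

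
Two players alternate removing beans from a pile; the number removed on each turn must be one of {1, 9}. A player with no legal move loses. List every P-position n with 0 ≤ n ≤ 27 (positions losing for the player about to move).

G(0) = 0
G(1) = mex{0} = 1
G(2) = mex{1} = 0
G(3) = mex{0} = 1
G(4) = mex{1} = 0
G(5) = mex{0} = 1
G(6) = mex{1} = 0
G(7) = mex{0} = 1
G(8) = mex{1} = 0
G(9) = mex{0,0} = 1
G(10) = mex{1,1} = 0
G(11) = mex{0,0} = 1
G(12) = mex{1,1} = 0
G(13) = mex{0,0} = 1
G(14) = mex{1,1} = 0
G(15) = mex{0,0} = 1
G(16) = mex{1,1} = 0
G(17) = mex{0,0} = 1
G(18) = mex{1,1} = 0
G(19) = mex{0,0} = 1
G(20) = mex{1,1} = 0
G(21) = mex{0,0} = 1
G(22) = mex{1,1} = 0
G(23) = mex{0,0} = 1
G(24) = mex{1,1} = 0
G(25) = mex{0,0} = 1
G(26) = mex{1,1} = 0
G(27) = mex{0,0} = 1
P-positions are exactly the n with G(n) = 0.

0, 2, 4, 6, 8, 10, 12, 14, 16, 18, 20, 22, 24, 26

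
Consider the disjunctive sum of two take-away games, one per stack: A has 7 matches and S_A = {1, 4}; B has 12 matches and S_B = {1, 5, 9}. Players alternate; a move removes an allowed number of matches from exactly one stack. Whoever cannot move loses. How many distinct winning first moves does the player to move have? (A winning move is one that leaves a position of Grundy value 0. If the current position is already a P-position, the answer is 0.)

0

Stack A, S = {1, 4}:
G(0) = 0
G(1) = mex{0} = 1
G(2) = mex{1} = 0
G(3) = mex{0} = 1
G(4) = mex{1,0} = 2
G(5) = mex{2,1} = 0
G(6) = mex{0,0} = 1
G(7) = mex{1,1} = 0
G_A(7) = 0.
Stack B, S = {1, 5, 9}:
G(0) = 0
G(1) = mex{0} = 1
G(2) = mex{1} = 0
G(3) = mex{0} = 1
G(4) = mex{1} = 0
G(5) = mex{0,0} = 1
G(6) = mex{1,1} = 0
G(7) = mex{0,0} = 1
G(8) = mex{1,1} = 0
G(9) = mex{0,0,0} = 1
G(10) = mex{1,1,1} = 0
G(11) = mex{0,0,0} = 1
G(12) = mex{1,1,1} = 0
G_B(12) = 0.
Combined Grundy value = 0 ⊕ 0 = 0.
A winning move leaves total XOR = 0, i.e. changes one component's Grundy value g to g ⊕ X where X is the current total.
Stack A: target g' = 0⊕0 = 0, but every legal move changes the Grundy value (mex property), so 0 moves.
Stack B: target g' = 0⊕0 = 0, but every legal move changes the Grundy value (mex property), so 0 moves.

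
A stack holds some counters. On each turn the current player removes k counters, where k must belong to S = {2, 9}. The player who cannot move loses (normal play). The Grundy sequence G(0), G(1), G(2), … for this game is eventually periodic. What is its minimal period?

11

n :  0  1  2  3  4  5  6  7  8  9 10 11 12 13 14 15 16 17 18 19 20 21 22 23
G :  0  0  1  1  0  0  1  1  0  2  1  0  0  1  1  0  0  1  1  0  2  1  0  0
G(n+11) = G(n) holds for n = 0,…,8 (a full window of length max(S) = 9), so the sequence is purely periodic with period 11.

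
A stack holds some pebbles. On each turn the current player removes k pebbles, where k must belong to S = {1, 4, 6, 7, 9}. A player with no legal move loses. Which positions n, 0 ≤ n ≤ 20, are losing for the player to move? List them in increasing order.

n :  0  1  2  3  4  5  6  7  8  9 10 11 12 13 14 15 16 17 18 19 20
G :  0  1  0  1  2  0  1  2  3  2  0  1  2  0  1  0  1  2  0  1  2
P-positions are exactly the n with G(n) = 0.

0, 2, 5, 10, 13, 15, 18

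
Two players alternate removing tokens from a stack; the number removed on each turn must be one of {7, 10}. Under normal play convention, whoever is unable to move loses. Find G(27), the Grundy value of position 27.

1

G(0) = 0
G(1) = mex{} = 0
G(2) = mex{} = 0
G(3) = mex{} = 0
G(4) = mex{} = 0
G(5) = mex{} = 0
G(6) = mex{} = 0
G(7) = mex{0} = 1
G(8) = mex{0} = 1
G(9) = mex{0} = 1
G(10) = mex{0,0} = 1
G(11) = mex{0,0} = 1
G(12) = mex{0,0} = 1
G(13) = mex{0,0} = 1
G(14) = mex{1,0} = 2
G(15) = mex{1,0} = 2
G(16) = mex{1,0} = 2
G(17) = mex{1,1} = 0
G(18) = mex{1,1} = 0
G(19) = mex{1,1} = 0
G(20) = mex{1,1} = 0
G(21) = mex{2,1} = 0
G(22) = mex{2,1} = 0
G(23) = mex{2,1} = 0
G(24) = mex{0,2} = 1
G(25) = mex{0,2} = 1
G(26) = mex{0,2} = 1
G(27) = mex{0,0} = 1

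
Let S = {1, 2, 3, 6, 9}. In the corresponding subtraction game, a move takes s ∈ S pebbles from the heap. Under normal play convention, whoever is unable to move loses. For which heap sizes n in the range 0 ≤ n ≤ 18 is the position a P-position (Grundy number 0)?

0, 4, 8, 12, 16

G(0) = 0
G(1) = mex{0} = 1
G(2) = mex{1,0} = 2
G(3) = mex{2,1,0} = 3
G(4) = mex{3,2,1} = 0
G(5) = mex{0,3,2} = 1
G(6) = mex{1,0,3,0} = 2
G(7) = mex{2,1,0,1} = 3
G(8) = mex{3,2,1,2} = 0
G(9) = mex{0,3,2,3,0} = 1
G(10) = mex{1,0,3,0,1} = 2
G(11) = mex{2,1,0,1,2} = 3
G(12) = mex{3,2,1,2,3} = 0
G(13) = mex{0,3,2,3,0} = 1
G(14) = mex{1,0,3,0,1} = 2
G(15) = mex{2,1,0,1,2} = 3
G(16) = mex{3,2,1,2,3} = 0
G(17) = mex{0,3,2,3,0} = 1
G(18) = mex{1,0,3,0,1} = 2
P-positions are exactly the n with G(n) = 0.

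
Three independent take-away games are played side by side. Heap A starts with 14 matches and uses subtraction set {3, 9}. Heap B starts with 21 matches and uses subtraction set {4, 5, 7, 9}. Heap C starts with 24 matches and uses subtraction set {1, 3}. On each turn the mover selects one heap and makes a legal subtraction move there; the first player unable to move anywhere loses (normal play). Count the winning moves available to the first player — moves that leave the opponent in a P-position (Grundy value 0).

2

Heap A, S = {3, 9}:
n :  0  1  2  3  4  5  6  7  8  9 10 11 12 13 14
G :  0  0  0  1  1  1  0  0  0  1  1  1  0  0  0
G_A(14) = 0.
Heap B, S = {4, 5, 7, 9}:
G(0) = 0
G(1) = mex{} = 0
G(2) = mex{} = 0
G(3) = mex{} = 0
G(4) = mex{0} = 1
G(5) = mex{0,0} = 1
G(6) = mex{0,0} = 1
G(7) = mex{0,0,0} = 1
G(8) = mex{1,0,0} = 2
G(9) = mex{1,1,0,0} = 2
G(10) = mex{1,1,0,0} = 2
G(11) = mex{1,1,1,0} = 2
G(12) = mex{2,1,1,0} = 3
G(13) = mex{2,2,1,1} = 0
G(14) = mex{2,2,1,1} = 0
G(15) = mex{2,2,2,1} = 0
G(16) = mex{3,2,2,1} = 0
G(17) = mex{0,3,2,2} = 1
G(18) = mex{0,0,2,2} = 1
G(19) = mex{0,0,3,2} = 1
G(20) = mex{0,0,0,2} = 1
G(21) = mex{1,0,0,3} = 2
G_B(21) = 2.
Heap C, S = {1, 3}:
G(0) = 0
G(1) = mex{0} = 1
G(2) = mex{1} = 0
G(3) = mex{0,0} = 1
G(4) = mex{1,1} = 0
G(5) = mex{0,0} = 1
G(6) = mex{1,1} = 0
G(7) = mex{0,0} = 1
G(8) = mex{1,1} = 0
G(9) = mex{0,0} = 1
G(10) = mex{1,1} = 0
G(11) = mex{0,0} = 1
G(12) = mex{1,1} = 0
G(13) = mex{0,0} = 1
G(14) = mex{1,1} = 0
G(15) = mex{0,0} = 1
G(16) = mex{1,1} = 0
G(17) = mex{0,0} = 1
G(18) = mex{1,1} = 0
G(19) = mex{0,0} = 1
G(20) = mex{1,1} = 0
G(21) = mex{0,0} = 1
G(22) = mex{1,1} = 0
G(23) = mex{0,0} = 1
G(24) = mex{1,1} = 0
G_C(24) = 0.
Combined Grundy value = 0 ⊕ 2 ⊕ 0 = 2.
A winning move leaves total XOR = 0, i.e. changes one component's Grundy value g to g ⊕ X where X is the current total.
Heap A: need g' = 0⊕2 = 2. Options: 14−3→G=1, 14−9→G=1. Hits: 0.
Heap B: need g' = 2⊕2 = 0. Options: 21−4→G=1, 21−5→G=0, 21−7→G=0, 21−9→G=3. Hits: 2.
Heap C: need g' = 0⊕2 = 2. Options: 24−1→G=1, 24−3→G=1. Hits: 0.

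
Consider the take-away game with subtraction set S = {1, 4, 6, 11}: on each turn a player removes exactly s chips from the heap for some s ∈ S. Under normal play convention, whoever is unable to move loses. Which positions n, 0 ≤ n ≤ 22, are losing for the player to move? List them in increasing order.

0, 2, 5, 7, 10, 12, 15, 17, 20, 22

n :  0  1  2  3  4  5  6  7  8  9 10 11 12 13 14 15 16 17 18 19 20 21 22
G :  0  1  0  1  2  0  1  0  1  2  0  1  0  1  2  0  1  0  1  2  0  1  0
P-positions are exactly the n with G(n) = 0.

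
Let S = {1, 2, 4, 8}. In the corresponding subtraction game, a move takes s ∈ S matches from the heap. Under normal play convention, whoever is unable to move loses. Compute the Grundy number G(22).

1

n :  0  1  2  3  4  5  6  7  8  9 10 11 12 13 14 15 16 17 18 19 20 21 22
G :  0  1  2  0  1  2  0  1  2  0  1  2  0  1  2  0  1  2  0  1  2  0  1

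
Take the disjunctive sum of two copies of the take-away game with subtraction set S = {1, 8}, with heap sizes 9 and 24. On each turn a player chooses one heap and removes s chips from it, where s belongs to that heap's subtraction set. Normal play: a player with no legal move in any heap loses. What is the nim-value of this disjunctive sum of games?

All heaps use S = {1, 8}:
n :  0  1  2  3  4  5  6  7  8  9 10 11 12 13 14 15 16 17 18 19 20 21 22 23 24
G :  0  1  0  1  0  1  0  1  2  0  1  0  1  0  1  0  1  2  0  1  0  1  0  1  0
Heap A: G(9) = 0.
Heap B: G(24) = 0.
Combined Grundy value = 0 ⊕ 0 = 0.

0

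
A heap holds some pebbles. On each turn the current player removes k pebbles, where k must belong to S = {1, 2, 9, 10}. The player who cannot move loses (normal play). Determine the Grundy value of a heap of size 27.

n :  0  1  2  3  4  5  6  7  8  9 10 11 12 13 14 15 16 17 18 19 20 21 22 23 24 25 26 27
G :  0  1  2  0  1  2  0  1  2  3  4  0  1  2  0  1  2  0  1  2  3  4  0  1  2  0  1  2

2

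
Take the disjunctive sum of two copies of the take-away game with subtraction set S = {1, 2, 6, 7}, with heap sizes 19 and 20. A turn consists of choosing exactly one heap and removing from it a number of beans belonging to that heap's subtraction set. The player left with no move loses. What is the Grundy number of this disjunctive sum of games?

1

All heaps use S = {1, 2, 6, 7}:
G(0) = 0
G(1) = mex{0} = 1
G(2) = mex{1,0} = 2
G(3) = mex{2,1} = 0
G(4) = mex{0,2} = 1
G(5) = mex{1,0} = 2
G(6) = mex{2,1,0} = 3
G(7) = mex{3,2,1,0} = 4
G(8) = mex{4,3,2,1} = 0
G(9) = mex{0,4,0,2} = 1
G(10) = mex{1,0,1,0} = 2
G(11) = mex{2,1,2,1} = 0
G(12) = mex{0,2,3,2} = 1
G(13) = mex{1,0,4,3} = 2
G(14) = mex{2,1,0,4} = 3
G(15) = mex{3,2,1,0} = 4
G(16) = mex{4,3,2,1} = 0
G(17) = mex{0,4,0,2} = 1
G(18) = mex{1,0,1,0} = 2
G(19) = mex{2,1,2,1} = 0
G(20) = mex{0,2,3,2} = 1
Heap A: G(19) = 0.
Heap B: G(20) = 1.
Combined Grundy value = 0 ⊕ 1 = 1.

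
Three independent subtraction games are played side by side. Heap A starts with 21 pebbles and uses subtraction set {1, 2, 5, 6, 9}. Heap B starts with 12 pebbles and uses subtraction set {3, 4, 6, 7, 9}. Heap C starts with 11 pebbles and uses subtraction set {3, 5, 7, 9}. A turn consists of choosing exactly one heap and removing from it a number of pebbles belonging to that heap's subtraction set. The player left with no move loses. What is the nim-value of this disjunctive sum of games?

Heap A, S = {1, 2, 5, 6, 9}:
G(0) = 0
G(1) = mex{0} = 1
G(2) = mex{1,0} = 2
G(3) = mex{2,1} = 0
G(4) = mex{0,2} = 1
G(5) = mex{1,0,0} = 2
G(6) = mex{2,1,1,0} = 3
G(7) = mex{3,2,2,1} = 0
G(8) = mex{0,3,0,2} = 1
G(9) = mex{1,0,1,0,0} = 2
G(10) = mex{2,1,2,1,1} = 0
G(11) = mex{0,2,3,2,2} = 1
G(12) = mex{1,0,0,3,0} = 2
G(13) = mex{2,1,1,0,1} = 3
G(14) = mex{3,2,2,1,2} = 0
G(15) = mex{0,3,0,2,3} = 1
G(16) = mex{1,0,1,0,0} = 2
G(17) = mex{2,1,2,1,1} = 0
G(18) = mex{0,2,3,2,2} = 1
G(19) = mex{1,0,0,3,0} = 2
G(20) = mex{2,1,1,0,1} = 3
G(21) = mex{3,2,2,1,2} = 0
G_A(21) = 0.
Heap B, S = {3, 4, 6, 7, 9}:
n :  0  1  2  3  4  5  6  7  8  9 10 11 12
G :  0  0  0  1  1  1  2  2  2  3  3  3  0
G_B(12) = 0.
Heap C, S = {3, 5, 7, 9}:
G(0) = 0
G(1) = mex{} = 0
G(2) = mex{} = 0
G(3) = mex{0} = 1
G(4) = mex{0} = 1
G(5) = mex{0,0} = 1
G(6) = mex{1,0} = 2
G(7) = mex{1,0,0} = 2
G(8) = mex{1,1,0} = 2
G(9) = mex{2,1,0,0} = 3
G(10) = mex{2,1,1,0} = 3
G(11) = mex{2,2,1,0} = 3
G_C(11) = 3.
Combined Grundy value = 0 ⊕ 0 ⊕ 3 = 3.

3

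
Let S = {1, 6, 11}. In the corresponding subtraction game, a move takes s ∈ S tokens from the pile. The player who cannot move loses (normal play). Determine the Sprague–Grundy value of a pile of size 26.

n :  0  1  2  3  4  5  6  7  8  9 10 11 12 13 14 15 16 17 18 19 20 21 22 23 24 25 26
G :  0  1  0  1  0  1  2  0  1  0  1  2  0  1  0  1  0  1  2  0  1  0  1  2  0  1  0

0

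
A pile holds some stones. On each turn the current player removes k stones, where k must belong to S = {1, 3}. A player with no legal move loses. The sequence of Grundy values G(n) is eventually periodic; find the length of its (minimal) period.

G(0) = 0
G(1) = mex{0} = 1
G(2) = mex{1} = 0
G(3) = mex{0,0} = 1
G(4) = mex{1,1} = 0
G(5) = mex{0,0} = 1
G(6) = mex{1,1} = 0
G(7) = mex{0,0} = 1
G(8) = mex{1,1} = 0
G(9) = mex{0,0} = 1
G(10) = mex{1,1} = 0
G(11) = mex{0,0} = 1
G(12) = mex{1,1} = 0
G(13) = mex{0,0} = 1
G(14) = mex{1,1} = 0
G(n+2) = G(n) holds for n = 0,…,2 (a full window of length max(S) = 3), so the sequence is purely periodic with period 2.

2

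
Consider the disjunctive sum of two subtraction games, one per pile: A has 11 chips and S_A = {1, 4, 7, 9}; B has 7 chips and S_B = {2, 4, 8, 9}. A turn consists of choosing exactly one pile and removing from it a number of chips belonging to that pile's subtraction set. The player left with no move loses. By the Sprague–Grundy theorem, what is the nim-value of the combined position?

Pile A, S = {1, 4, 7, 9}:
n :  0  1  2  3  4  5  6  7  8  9 10 11
G :  0  1  0  1  2  0  1  2  0  1  0  1
G_A(11) = 1.
Pile B, S = {2, 4, 8, 9}:
G(0) = 0
G(1) = mex{} = 0
G(2) = mex{0} = 1
G(3) = mex{0} = 1
G(4) = mex{1,0} = 2
G(5) = mex{1,0} = 2
G(6) = mex{2,1} = 0
G(7) = mex{2,1} = 0
G_B(7) = 0.
Combined Grundy value = 1 ⊕ 0 = 1.

1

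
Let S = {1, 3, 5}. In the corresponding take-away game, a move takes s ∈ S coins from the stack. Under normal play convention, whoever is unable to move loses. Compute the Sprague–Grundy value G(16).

n :  0  1  2  3  4  5  6  7  8  9 10 11 12 13 14 15 16
G :  0  1  0  1  0  1  0  1  0  1  0  1  0  1  0  1  0

0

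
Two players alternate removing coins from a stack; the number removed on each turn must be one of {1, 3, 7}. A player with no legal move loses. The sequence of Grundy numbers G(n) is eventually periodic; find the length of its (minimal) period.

n :  0  1  2  3  4  5  6  7  8  9 10 11 12 13 14
G :  0  1  0  1  0  1  0  1  0  1  0  1  0  1  0
G(n+2) = G(n) holds for n = 0,…,6 (a full window of length max(S) = 7), so the sequence is purely periodic with period 2.

2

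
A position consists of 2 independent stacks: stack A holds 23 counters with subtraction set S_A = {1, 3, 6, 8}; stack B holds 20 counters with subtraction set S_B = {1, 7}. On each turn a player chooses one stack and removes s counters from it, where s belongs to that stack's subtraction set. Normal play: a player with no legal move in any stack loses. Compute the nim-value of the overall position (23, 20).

1

Stack A, S = {1, 3, 6, 8}:
G(0) = 0
G(1) = mex{0} = 1
G(2) = mex{1} = 0
G(3) = mex{0,0} = 1
G(4) = mex{1,1} = 0
G(5) = mex{0,0} = 1
G(6) = mex{1,1,0} = 2
G(7) = mex{2,0,1} = 3
G(8) = mex{3,1,0,0} = 2
G(9) = mex{2,2,1,1} = 0
G(10) = mex{0,3,0,0} = 1
G(11) = mex{1,2,1,1} = 0
G(12) = mex{0,0,2,0} = 1
G(13) = mex{1,1,3,1} = 0
G(14) = mex{0,0,2,2} = 1
G(15) = mex{1,1,0,3} = 2
G(16) = mex{2,0,1,2} = 3
G(17) = mex{3,1,0,0} = 2
G(18) = mex{2,2,1,1} = 0
G(19) = mex{0,3,0,0} = 1
G(20) = mex{1,2,1,1} = 0
G(21) = mex{0,0,2,0} = 1
G(22) = mex{1,1,3,1} = 0
G(23) = mex{0,0,2,2} = 1
G_A(23) = 1.
Stack B, S = {1, 7}:
n :  0  1  2  3  4  5  6  7  8  9 10 11 12 13 14 15 16 17 18 19 20
G :  0  1  0  1  0  1  0  1  0  1  0  1  0  1  0  1  0  1  0  1  0
G_B(20) = 0.
Combined Grundy value = 1 ⊕ 0 = 1.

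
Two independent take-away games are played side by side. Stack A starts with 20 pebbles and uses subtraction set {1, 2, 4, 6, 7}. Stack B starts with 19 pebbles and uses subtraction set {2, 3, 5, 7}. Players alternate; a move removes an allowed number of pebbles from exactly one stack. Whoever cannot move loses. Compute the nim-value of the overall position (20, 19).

Stack A, S = {1, 2, 4, 6, 7}:
n :  0  1  2  3  4  5  6  7  8  9 10 11 12 13 14 15 16 17 18 19 20
G :  0  1  2  0  1  2  3  4  0  1  2  0  1  2  3  4  0  1  2  0  1
G_A(20) = 1.
Stack B, S = {2, 3, 5, 7}:
n :  0  1  2  3  4  5  6  7  8  9 10 11 12 13 14 15 16 17 18 19
G :  0  0  1  1  2  2  3  3  4  0  0  1  1  2  2  3  3  4  0  0
G_B(19) = 0.
Combined Grundy value = 1 ⊕ 0 = 1.

1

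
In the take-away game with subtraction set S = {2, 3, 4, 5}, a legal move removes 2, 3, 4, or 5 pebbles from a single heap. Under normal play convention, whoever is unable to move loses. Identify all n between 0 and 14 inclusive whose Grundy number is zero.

0, 1, 7, 8, 14

n :  0  1  2  3  4  5  6  7  8  9 10 11 12 13 14
G :  0  0  1  1  2  2  3  0  0  1  1  2  2  3  0
P-positions are exactly the n with G(n) = 0.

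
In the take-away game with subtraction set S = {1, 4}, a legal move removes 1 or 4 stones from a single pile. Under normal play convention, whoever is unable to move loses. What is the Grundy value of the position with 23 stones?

n :  0  1  2  3  4  5  6  7  8  9 10 11 12 13 14 15 16 17 18 19 20 21 22 23
G :  0  1  0  1  2  0  1  0  1  2  0  1  0  1  2  0  1  0  1  2  0  1  0  1

1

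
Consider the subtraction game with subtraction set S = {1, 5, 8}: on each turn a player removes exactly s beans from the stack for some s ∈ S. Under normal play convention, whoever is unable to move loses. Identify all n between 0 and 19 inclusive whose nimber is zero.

0, 2, 4, 6, 13, 15, 17, 19

n :  0  1  2  3  4  5  6  7  8  9 10 11 12 13 14 15 16 17 18 19
G :  0  1  0  1  0  1  0  1  2  3  2  3  2  0  1  0  1  0  1  0
P-positions are exactly the n with G(n) = 0.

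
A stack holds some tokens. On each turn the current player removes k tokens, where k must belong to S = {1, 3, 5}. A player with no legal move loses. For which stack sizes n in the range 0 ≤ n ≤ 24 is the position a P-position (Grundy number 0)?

0, 2, 4, 6, 8, 10, 12, 14, 16, 18, 20, 22, 24

n :  0  1  2  3  4  5  6  7  8  9 10 11 12 13 14 15 16 17 18 19 20 21 22 23 24
G :  0  1  0  1  0  1  0  1  0  1  0  1  0  1  0  1  0  1  0  1  0  1  0  1  0
P-positions are exactly the n with G(n) = 0.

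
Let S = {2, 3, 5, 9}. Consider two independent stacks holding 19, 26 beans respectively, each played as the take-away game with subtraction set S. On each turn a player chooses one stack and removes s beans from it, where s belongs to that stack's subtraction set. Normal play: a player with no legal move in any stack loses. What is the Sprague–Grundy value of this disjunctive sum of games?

0

All stacks use S = {2, 3, 5, 9}:
G(0) = 0
G(1) = mex{} = 0
G(2) = mex{0} = 1
G(3) = mex{0,0} = 1
G(4) = mex{1,0} = 2
G(5) = mex{1,1,0} = 2
G(6) = mex{2,1,0} = 3
G(7) = mex{2,2,1} = 0
G(8) = mex{3,2,1} = 0
G(9) = mex{0,3,2,0} = 1
G(10) = mex{0,0,2,0} = 1
G(11) = mex{1,0,3,1} = 2
G(12) = mex{1,1,0,1} = 2
G(13) = mex{2,1,0,2} = 3
G(14) = mex{2,2,1,2} = 0
G(15) = mex{3,2,1,3} = 0
G(16) = mex{0,3,2,0} = 1
G(17) = mex{0,0,2,0} = 1
G(18) = mex{1,0,3,1} = 2
G(19) = mex{1,1,0,1} = 2
G(20) = mex{2,1,0,2} = 3
G(21) = mex{2,2,1,2} = 0
G(22) = mex{3,2,1,3} = 0
G(23) = mex{0,3,2,0} = 1
G(24) = mex{0,0,2,0} = 1
G(25) = mex{1,0,3,1} = 2
G(26) = mex{1,1,0,1} = 2
Stack A: G(19) = 2.
Stack B: G(26) = 2.
Combined Grundy value = 2 ⊕ 2 = 0.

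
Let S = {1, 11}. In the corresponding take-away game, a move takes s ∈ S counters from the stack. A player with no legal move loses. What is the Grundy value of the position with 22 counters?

0

G(0) = 0
G(1) = mex{0} = 1
G(2) = mex{1} = 0
G(3) = mex{0} = 1
G(4) = mex{1} = 0
G(5) = mex{0} = 1
G(6) = mex{1} = 0
G(7) = mex{0} = 1
G(8) = mex{1} = 0
G(9) = mex{0} = 1
G(10) = mex{1} = 0
G(11) = mex{0,0} = 1
G(12) = mex{1,1} = 0
G(13) = mex{0,0} = 1
G(14) = mex{1,1} = 0
G(15) = mex{0,0} = 1
G(16) = mex{1,1} = 0
G(17) = mex{0,0} = 1
G(18) = mex{1,1} = 0
G(19) = mex{0,0} = 1
G(20) = mex{1,1} = 0
G(21) = mex{0,0} = 1
G(22) = mex{1,1} = 0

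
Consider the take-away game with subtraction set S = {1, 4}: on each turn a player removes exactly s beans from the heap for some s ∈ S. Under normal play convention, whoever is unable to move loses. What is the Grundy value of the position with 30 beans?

0

n :  0  1  2  3  4  5  6  7  8  9 10 11 12 13 14 15 16 17 18 19 20 21 22 23 24 25 26 27 28 29 30
G :  0  1  0  1  2  0  1  0  1  2  0  1  0  1  2  0  1  0  1  2  0  1  0  1  2  0  1  0  1  2  0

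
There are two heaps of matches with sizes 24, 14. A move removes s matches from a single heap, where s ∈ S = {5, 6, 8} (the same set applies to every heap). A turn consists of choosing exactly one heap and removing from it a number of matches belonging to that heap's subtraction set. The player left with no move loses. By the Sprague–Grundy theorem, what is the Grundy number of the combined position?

All heaps use S = {5, 6, 8}:
G(0) = 0
G(1) = mex{} = 0
G(2) = mex{} = 0
G(3) = mex{} = 0
G(4) = mex{} = 0
G(5) = mex{0} = 1
G(6) = mex{0,0} = 1
G(7) = mex{0,0} = 1
G(8) = mex{0,0,0} = 1
G(9) = mex{0,0,0} = 1
G(10) = mex{1,0,0} = 2
G(11) = mex{1,1,0} = 2
G(12) = mex{1,1,0} = 2
G(13) = mex{1,1,1} = 0
G(14) = mex{1,1,1} = 0
G(15) = mex{2,1,1} = 0
G(16) = mex{2,2,1} = 0
G(17) = mex{2,2,1} = 0
G(18) = mex{0,2,2} = 1
G(19) = mex{0,0,2} = 1
G(20) = mex{0,0,2} = 1
G(21) = mex{0,0,0} = 1
G(22) = mex{0,0,0} = 1
G(23) = mex{1,0,0} = 2
G(24) = mex{1,1,0} = 2
Heap A: G(24) = 2.
Heap B: G(14) = 0.
Combined Grundy value = 2 ⊕ 0 = 2.

2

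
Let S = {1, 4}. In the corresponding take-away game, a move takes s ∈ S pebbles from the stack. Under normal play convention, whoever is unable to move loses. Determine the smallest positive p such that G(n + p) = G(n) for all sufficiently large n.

5

n :  0  1  2  3  4  5  6  7  8  9 10 11 12 13 14
G :  0  1  0  1  2  0  1  0  1  2  0  1  0  1  2
G(n+5) = G(n) holds for n = 0,…,3 (a full window of length max(S) = 4), so the sequence is purely periodic with period 5.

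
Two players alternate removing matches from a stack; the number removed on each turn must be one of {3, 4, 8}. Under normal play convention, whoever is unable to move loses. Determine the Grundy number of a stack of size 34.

1

G(0) = 0
G(1) = mex{} = 0
G(2) = mex{} = 0
G(3) = mex{0} = 1
G(4) = mex{0,0} = 1
G(5) = mex{0,0} = 1
G(6) = mex{1,0} = 2
G(7) = mex{1,1} = 0
G(8) = mex{1,1,0} = 2
G(9) = mex{2,1,0} = 3
G(10) = mex{0,2,0} = 1
G(11) = mex{2,0,1} = 3
G(12) = mex{3,2,1} = 0
G(13) = mex{1,3,1} = 0
G(14) = mex{3,1,2} = 0
G(15) = mex{0,3,0} = 1
G(16) = mex{0,0,2} = 1
G(17) = mex{0,0,3} = 1
G(18) = mex{1,0,1} = 2
G(19) = mex{1,1,3} = 0
G(20) = mex{1,1,0} = 2
G(21) = mex{2,1,0} = 3
G(22) = mex{0,2,0} = 1
G(23) = mex{2,0,1} = 3
G(24) = mex{3,2,1} = 0
G(25) = mex{1,3,1} = 0
G(26) = mex{3,1,2} = 0
G(27) = mex{0,3,0} = 1
G(28) = mex{0,0,2} = 1
G(29) = mex{0,0,3} = 1
G(30) = mex{1,0,1} = 2
G(31) = mex{1,1,3} = 0
G(32) = mex{1,1,0} = 2
G(33) = mex{2,1,0} = 3
G(34) = mex{0,2,0} = 1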